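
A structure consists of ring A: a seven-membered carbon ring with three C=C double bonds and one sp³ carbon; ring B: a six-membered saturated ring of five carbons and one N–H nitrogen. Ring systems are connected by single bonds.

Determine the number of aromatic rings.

0

Ring A has one sp³ carbon, so it is not fully conjugated — not aromatic (cycloheptatriene).
Ring B has only sp³ atoms, so it is not fully conjugated — not aromatic (piperidine).
No ring is aromatic. Total: 0.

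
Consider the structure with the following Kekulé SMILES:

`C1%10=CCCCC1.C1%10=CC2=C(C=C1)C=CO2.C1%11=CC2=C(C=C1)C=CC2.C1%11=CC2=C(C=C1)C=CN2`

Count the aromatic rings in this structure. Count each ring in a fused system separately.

5

The SMILES encodes a six-membered carbon ring with one C=C double bond; a six-membered carbon ring with three alternating C=C double bonds, fused to a five-membered ring containing one oxygen and two C=C double bonds; a six-membered carbon ring with three alternating C=C double bonds, fused to a five-membered carbon ring containing one C=C double bond and one sp³ carbon; a six-membered carbon ring with three alternating C=C double bonds, fused to a five-membered ring containing one N–H nitrogen and two C=C double bonds.
The 6-membered ring has four sp³ carbons, so it is not fully conjugated — not aromatic (cyclohexene).
The fused 6/5-membered bicyclic (with one oxygen) is a single π system with 9 sp² atoms and 10 π electrons from ring double bonds plus a heteroatom lone pair. 10 = 4(2)+2, so the system is aromatic and both rings count as aromatic (benzofuran).
The second 6-membered ring is fully conjugated (every ring atom contributes a p orbital); 3 ring double bonds give 6 π electrons. That satisfies 4n+2 with n=1, so it is aromatic (benzene ring).
The 5-membered ring has one sp³ carbon, so it is not fully conjugated — not aromatic (cyclopentene ring).
The fused 6/5-membered bicyclic (with one N–H) is a single π system with 9 sp² atoms and 10 π electrons from ring double bonds plus a heteroatom lone pair. 10 = 4(2)+2, so the system is aromatic and both rings count as aromatic (indole).
5 of the 7 rings are aromatic. Total: 5.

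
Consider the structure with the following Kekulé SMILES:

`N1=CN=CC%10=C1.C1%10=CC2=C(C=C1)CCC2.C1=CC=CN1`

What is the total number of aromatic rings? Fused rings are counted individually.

The SMILES encodes a six-membered ring with nitrogens at positions 1 and 3 and three alternating double bonds; a six-membered carbon ring with three alternating C=C double bonds, fused to a saturated five-membered carbon ring; a five-membered ring of four carbons and one nitrogen bearing a hydrogen, with two C=C double bonds.
The 6-membered ring with two nitrogens (1,3) is planar and fully conjugated; 3 ring double bonds give 6 π electrons. That satisfies 4n+2 with n=1, so it is aromatic (pyrimidine).
The 6-membered ring is fully conjugated (every ring atom contributes a p orbital); 3 ring double bonds give 6 π electrons. That satisfies 4n+2 with n=1, so it is aromatic (benzene ring).
The 5-membered ring has three sp³ carbons, so it is not fully conjugated — not aromatic (cyclopentane ring).
The 5-membered ring with one N–H has a continuous p-orbital overlap around the ring; 2 ring double bonds (4 π electrons) plus a heteroatom lone pair (2) give 6 π electrons. That satisfies 4n+2 with n=1, so it is aromatic (pyrrole).
3 of the 4 rings are aromatic. Total: 3.

3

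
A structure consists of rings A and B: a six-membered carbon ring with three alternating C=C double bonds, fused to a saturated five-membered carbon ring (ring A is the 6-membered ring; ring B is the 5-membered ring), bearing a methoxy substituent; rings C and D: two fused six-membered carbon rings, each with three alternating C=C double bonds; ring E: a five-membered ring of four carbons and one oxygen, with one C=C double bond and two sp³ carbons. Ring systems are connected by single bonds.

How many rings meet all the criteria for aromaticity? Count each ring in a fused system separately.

3

Ring A is fully conjugated (every ring atom contributes a p orbital); 3 ring double bonds give 6 π electrons. That satisfies 4n+2 with n=1, so ring A is aromatic (benzene ring).
Ring B has three sp³ carbons, so it is not fully conjugated — not aromatic (cyclopentane ring).
Rings C and D form a fused bicyclic system with 10 sp² atoms and 10 π electrons from ring double bonds. 10 = 4(2)+2, so the system is aromatic and both rings count as aromatic (naphthalene).
Ring E has two sp³ carbons, so it is not fully conjugated — not aromatic (2,3-dihydrofuran).
Aromatic: A, C, D. Total: 3.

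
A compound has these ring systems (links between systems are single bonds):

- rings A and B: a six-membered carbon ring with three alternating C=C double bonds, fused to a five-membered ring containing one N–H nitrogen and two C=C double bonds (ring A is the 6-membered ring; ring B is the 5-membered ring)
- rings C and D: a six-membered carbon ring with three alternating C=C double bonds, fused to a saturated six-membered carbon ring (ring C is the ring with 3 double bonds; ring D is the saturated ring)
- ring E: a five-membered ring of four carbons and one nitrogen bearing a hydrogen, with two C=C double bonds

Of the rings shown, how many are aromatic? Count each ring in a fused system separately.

4

Rings A and B form a fused bicyclic system (with one N–H) with 9 sp² atoms and 10 π electrons from ring double bonds plus a heteroatom lone pair. 10 = 4(2)+2, so the system is aromatic and both rings count as aromatic (indole).
Ring C is fully conjugated (every ring atom contributes a p orbital); 3 ring double bonds give 6 π electrons. 6 = 4(1)+2, so ring C is aromatic (benzene ring).
Ring D has four sp³ carbons, so it is not fully conjugated — not aromatic (cyclohexane ring).
Ring E has a continuous p-orbital overlap around the ring; 2 ring double bonds (4 π electrons) plus a heteroatom lone pair (2) give 6 π electrons. Since 6 = 4n+2 (n=1), ring E is aromatic (pyrrole).
Aromatic: A, B, C, E. Total: 4.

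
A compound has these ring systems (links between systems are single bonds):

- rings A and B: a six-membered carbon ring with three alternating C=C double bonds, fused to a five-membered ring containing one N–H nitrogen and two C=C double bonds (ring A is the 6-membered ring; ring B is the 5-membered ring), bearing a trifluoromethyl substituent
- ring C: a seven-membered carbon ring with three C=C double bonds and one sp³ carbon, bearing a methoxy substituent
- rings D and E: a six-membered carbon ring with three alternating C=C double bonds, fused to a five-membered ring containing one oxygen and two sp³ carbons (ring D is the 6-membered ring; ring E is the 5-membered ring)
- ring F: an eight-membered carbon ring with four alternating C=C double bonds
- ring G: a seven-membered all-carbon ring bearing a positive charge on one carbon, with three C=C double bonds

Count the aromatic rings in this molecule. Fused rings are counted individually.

Rings A and B form a fused bicyclic system (with one N–H) with 9 sp² atoms and 10 π electrons from ring double bonds plus a heteroatom lone pair. 10 = 4(2)+2, so the system is aromatic and both rings count as aromatic (indole).
Ring C has one sp³ carbon, so it is not fully conjugated — not aromatic (cycloheptatriene).
Ring D has a continuous p-orbital overlap around the ring; 3 ring double bonds give 6 π electrons. 6 = 4(1)+2, so ring D is aromatic (benzene ring).
Ring E has two sp³ carbons, so it is not fully conjugated — not aromatic (oxolane ring).
Ring F has only sp² ring atoms; a planar conformation would have a fully conjugated π system of 8 electrons. But 8 = 4(2), which is 4n not 4n+2, so ring F is not aromatic (cyclooctatetraene) — cyclooctatetraene distorts into a non-planar tub to avoid antiaromaticity.
Ring G has a continuous p-orbital overlap around the ring; 3 ring double bonds (6 π electrons) plus the carbocation's empty p orbital (0, but keeps the ring conjugated) give 6 π electrons. 6 = 4(1)+2, so ring G is aromatic (tropylium cation).
Aromatic: A, B, D, G. Total: 4.

4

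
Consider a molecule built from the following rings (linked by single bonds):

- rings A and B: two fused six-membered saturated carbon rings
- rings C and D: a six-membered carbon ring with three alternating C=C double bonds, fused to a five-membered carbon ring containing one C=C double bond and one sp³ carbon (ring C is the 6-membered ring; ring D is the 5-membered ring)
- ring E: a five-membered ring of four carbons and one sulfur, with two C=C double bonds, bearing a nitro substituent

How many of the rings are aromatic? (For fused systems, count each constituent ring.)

Ring A has only sp³ atoms, so it is not fully conjugated — not aromatic (cyclohexane ring).
Ring B has only sp³ atoms, so it is not fully conjugated — not aromatic (cyclohexane ring).
Ring C is planar and fully conjugated; 3 ring double bonds give 6 π electrons. 6 = 4(1)+2, so ring C is aromatic (benzene ring).
Ring D has one sp³ carbon, so it is not fully conjugated — not aromatic (cyclopentene ring).
Ring E has a continuous p-orbital overlap around the ring; 2 ring double bonds (4 π electrons) plus a heteroatom lone pair (2) give 6 π electrons. Since 6 = 4n+2 (n=1), ring E is aromatic (thiophene).
Aromatic: C, E. Total: 2.

2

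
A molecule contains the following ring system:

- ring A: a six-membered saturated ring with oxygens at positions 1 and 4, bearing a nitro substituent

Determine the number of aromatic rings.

0

Ring A has only sp³ atoms, so it is not fully conjugated — not aromatic (1,4-dioxane).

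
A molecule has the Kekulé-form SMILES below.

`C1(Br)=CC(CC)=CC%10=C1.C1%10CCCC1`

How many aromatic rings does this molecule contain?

1

The SMILES encodes a six-membered carbon ring with three alternating C=C double bonds; a five-membered saturated carbon ring.
The 6-membered ring is planar and fully conjugated; 3 ring double bonds give 6 π electrons. That satisfies 4n+2 with n=1, so it is aromatic (benzene).
The 5-membered ring has only sp³ atoms, so it is not fully conjugated — not aromatic (cyclopentane).
1 of the 2 rings is aromatic. Total: 1.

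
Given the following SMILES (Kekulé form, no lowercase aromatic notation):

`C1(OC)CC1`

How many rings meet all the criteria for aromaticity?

The SMILES encodes a three-membered saturated carbon ring.
The 3-membered ring has only sp³ atoms, so it is not fully conjugated — not aromatic (cyclopropane).

0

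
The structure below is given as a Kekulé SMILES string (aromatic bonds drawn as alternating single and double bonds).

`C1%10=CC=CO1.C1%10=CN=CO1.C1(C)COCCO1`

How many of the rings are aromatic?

2

The SMILES encodes a five-membered ring of four carbons and one oxygen, with two C=C double bonds; a five-membered ring with an oxygen at position 1 and a nitrogen at position 3 (in a C=N bond), with two double bonds; a six-membered saturated ring with oxygens at positions 1 and 4.
The 5-membered ring with one oxygen is fully conjugated (every ring atom contributes a p orbital); 2 ring double bonds (4 π electrons) plus a heteroatom lone pair (2) give 6 π electrons. 6 = 4(1)+2, so it is aromatic (furan).
The 5-membered ring with one oxygen and one =N– is planar and fully conjugated; 2 ring double bonds (4 π electrons) plus a heteroatom lone pair (2) give 6 π electrons. 6 = 4(1)+2, so it is aromatic (oxazole).
The 6-membered ring with two oxygens (1,4) has only sp³ atoms, so it is not fully conjugated — not aromatic (1,4-dioxane).
2 of the 3 rings are aromatic. Total: 2.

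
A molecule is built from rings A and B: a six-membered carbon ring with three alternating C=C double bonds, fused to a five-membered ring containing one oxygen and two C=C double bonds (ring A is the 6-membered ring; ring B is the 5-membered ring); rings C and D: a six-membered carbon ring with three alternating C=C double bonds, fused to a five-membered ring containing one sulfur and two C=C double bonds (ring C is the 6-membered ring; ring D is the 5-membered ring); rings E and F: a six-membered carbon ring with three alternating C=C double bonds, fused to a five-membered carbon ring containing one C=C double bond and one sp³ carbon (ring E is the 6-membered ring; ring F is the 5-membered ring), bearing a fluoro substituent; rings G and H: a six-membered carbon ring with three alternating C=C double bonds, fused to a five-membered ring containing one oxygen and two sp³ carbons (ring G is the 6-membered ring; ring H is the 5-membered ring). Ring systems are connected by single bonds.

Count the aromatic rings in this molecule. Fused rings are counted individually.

6

Rings A and B form a fused bicyclic system (with one oxygen) with 9 sp² atoms and 10 π electrons from ring double bonds plus a heteroatom lone pair. 10 = 4(2)+2, so the system is aromatic and both rings count as aromatic (benzofuran).
Rings C and D form a fused bicyclic system (with one sulfur) with 9 sp² atoms and 10 π electrons from ring double bonds plus a heteroatom lone pair. 10 = 4(2)+2, so the system is aromatic and both rings count as aromatic (benzothiophene).
Ring E is fully conjugated (every ring atom contributes a p orbital); 3 ring double bonds give 6 π electrons. That satisfies 4n+2 with n=1, so ring E is aromatic (benzene ring).
Ring F has one sp³ carbon, so it is not fully conjugated — not aromatic (cyclopentene ring).
Ring G is fully conjugated (every ring atom contributes a p orbital); 3 ring double bonds give 6 π electrons. 6 = 4(1)+2, so ring G is aromatic (benzene ring).
Ring H has two sp³ carbons, so it is not fully conjugated — not aromatic (oxolane ring).
Aromatic: A, B, C, D, E, G. Total: 6.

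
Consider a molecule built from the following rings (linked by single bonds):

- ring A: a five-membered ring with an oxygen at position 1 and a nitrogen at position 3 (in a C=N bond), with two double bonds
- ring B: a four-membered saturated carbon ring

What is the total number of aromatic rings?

Ring A is fully conjugated (every ring atom contributes a p orbital); 2 ring double bonds (4 π electrons) plus a heteroatom lone pair (2) give 6 π electrons. 6 = 4(1)+2, so ring A is aromatic (oxazole).
Ring B has only sp³ atoms, so it is not fully conjugated — not aromatic (cyclobutane).
Aromatic: A. Total: 1.

1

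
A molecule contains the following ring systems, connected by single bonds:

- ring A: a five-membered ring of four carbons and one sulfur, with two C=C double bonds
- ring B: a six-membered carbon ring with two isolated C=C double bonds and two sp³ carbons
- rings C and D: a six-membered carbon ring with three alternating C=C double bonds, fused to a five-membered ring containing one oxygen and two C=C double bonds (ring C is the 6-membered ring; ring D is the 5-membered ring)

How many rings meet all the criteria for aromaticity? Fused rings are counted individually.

3

Ring A is planar and fully conjugated; 2 ring double bonds (4 π electrons) plus a heteroatom lone pair (2) give 6 π electrons. 6 = 4(1)+2, so ring A is aromatic (thiophene).
Ring B has two sp³ carbons, so it is not fully conjugated — not aromatic (1,4-cyclohexadiene).
Rings C and D form a fused bicyclic system (with one oxygen) with 9 sp² atoms and 10 π electrons from ring double bonds plus a heteroatom lone pair. 10 = 4(2)+2, so the system is aromatic and both rings count as aromatic (benzofuran).
Aromatic: A, C, D. Total: 3.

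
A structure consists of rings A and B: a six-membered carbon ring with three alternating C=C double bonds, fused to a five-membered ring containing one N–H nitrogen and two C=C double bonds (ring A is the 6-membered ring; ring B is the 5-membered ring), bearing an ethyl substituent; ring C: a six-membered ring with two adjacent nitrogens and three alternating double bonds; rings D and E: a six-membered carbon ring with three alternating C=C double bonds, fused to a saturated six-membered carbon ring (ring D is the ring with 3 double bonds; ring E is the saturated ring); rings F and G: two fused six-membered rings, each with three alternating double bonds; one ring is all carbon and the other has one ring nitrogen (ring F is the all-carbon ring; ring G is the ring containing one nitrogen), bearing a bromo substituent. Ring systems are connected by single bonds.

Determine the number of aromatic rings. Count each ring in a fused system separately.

Rings A and B form a fused bicyclic system (with one N–H) with 9 sp² atoms and 10 π electrons from ring double bonds plus a heteroatom lone pair. 10 = 4(2)+2, so the system is aromatic and both rings count as aromatic (indole).
Ring C has a continuous p-orbital overlap around the ring; 3 ring double bonds give 6 π electrons. That satisfies 4n+2 with n=1, so ring C is aromatic (pyridazine).
Ring D has a continuous p-orbital overlap around the ring; 3 ring double bonds give 6 π electrons. Since 6 = 4n+2 (n=1), ring D is aromatic (benzene ring).
Ring E has four sp³ carbons, so it is not fully conjugated — not aromatic (cyclohexane ring).
Rings F and G form a fused bicyclic system (with one nitrogen) with 10 sp² atoms and 10 π electrons from ring double bonds. 10 = 4(2)+2, so the system is aromatic and both rings count as aromatic (quinoline).
Aromatic: A, B, C, D, F, G. Total: 6.

6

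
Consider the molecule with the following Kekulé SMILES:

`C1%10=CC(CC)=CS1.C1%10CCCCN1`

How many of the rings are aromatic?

The SMILES encodes a five-membered ring of four carbons and one sulfur, with two C=C double bonds; a six-membered saturated ring of five carbons and one N–H nitrogen.
The 5-membered ring with one sulfur has a continuous p-orbital overlap around the ring; 2 ring double bonds (4 π electrons) plus a heteroatom lone pair (2) give 6 π electrons. 6 = 4(1)+2, so it is aromatic (thiophene).
The 6-membered ring with one N–H has only sp³ atoms, so it is not fully conjugated — not aromatic (piperidine).
1 of the 2 rings is aromatic. Total: 1.

1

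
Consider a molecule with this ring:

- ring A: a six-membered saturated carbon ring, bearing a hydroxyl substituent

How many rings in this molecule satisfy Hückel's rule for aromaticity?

Ring A has only sp³ atoms, so it is not fully conjugated — not aromatic (cyclohexane).

0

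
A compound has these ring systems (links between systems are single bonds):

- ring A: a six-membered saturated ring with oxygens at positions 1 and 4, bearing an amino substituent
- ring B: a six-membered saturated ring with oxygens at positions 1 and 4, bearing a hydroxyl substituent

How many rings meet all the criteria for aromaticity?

Ring A has only sp³ atoms, so it is not fully conjugated — not aromatic (1,4-dioxane).
Ring B has only sp³ atoms, so it is not fully conjugated — not aromatic (1,4-dioxane).
No ring is aromatic. Total: 0.

0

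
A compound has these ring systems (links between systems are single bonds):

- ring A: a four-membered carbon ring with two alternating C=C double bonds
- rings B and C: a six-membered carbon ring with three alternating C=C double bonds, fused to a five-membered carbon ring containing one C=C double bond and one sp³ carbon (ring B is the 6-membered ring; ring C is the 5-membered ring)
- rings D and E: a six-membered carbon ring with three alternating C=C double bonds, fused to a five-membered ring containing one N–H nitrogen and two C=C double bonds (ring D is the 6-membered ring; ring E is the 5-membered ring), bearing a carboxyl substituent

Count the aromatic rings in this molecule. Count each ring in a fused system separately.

Ring A has only sp² ring atoms; a planar conformation would have a fully conjugated π system of 4 electrons. But 4 = 4(1), which is 4n not 4n+2, so ring A is not aromatic (cyclobutadiene) — cyclobutadiene is antiaromatic and distorts to a rectangle.
Ring B is fully conjugated (every ring atom contributes a p orbital); 3 ring double bonds give 6 π electrons. Since 6 = 4n+2 (n=1), ring B is aromatic (benzene ring).
Ring C has one sp³ carbon, so it is not fully conjugated — not aromatic (cyclopentene ring).
Rings D and E form a fused bicyclic system (with one N–H) with 9 sp² atoms and 10 π electrons from ring double bonds plus a heteroatom lone pair. 10 = 4(2)+2, so the system is aromatic and both rings count as aromatic (indole).
Aromatic: B, D, E. Total: 3.

3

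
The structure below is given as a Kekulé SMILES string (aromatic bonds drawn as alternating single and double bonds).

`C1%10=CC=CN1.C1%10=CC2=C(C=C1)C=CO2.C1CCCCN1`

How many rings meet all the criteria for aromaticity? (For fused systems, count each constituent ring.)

The SMILES encodes a five-membered ring of four carbons and one nitrogen bearing a hydrogen, with two C=C double bonds; a six-membered carbon ring with three alternating C=C double bonds, fused to a five-membered ring containing one oxygen and two C=C double bonds; a six-membered saturated ring of five carbons and one N–H nitrogen.
The 5-membered ring with one N–H is planar and fully conjugated; 2 ring double bonds (4 π electrons) plus a heteroatom lone pair (2) give 6 π electrons. That satisfies 4n+2 with n=1, so it is aromatic (pyrrole).
The fused 6/5-membered bicyclic (with one oxygen) is a single π system with 9 sp² atoms and 10 π electrons from ring double bonds plus a heteroatom lone pair. 10 = 4(2)+2, so the system is aromatic and both rings count as aromatic (benzofuran).
The 6-membered ring with one N–H has only sp³ atoms, so it is not fully conjugated — not aromatic (piperidine).
3 of the 4 rings are aromatic. Total: 3.

3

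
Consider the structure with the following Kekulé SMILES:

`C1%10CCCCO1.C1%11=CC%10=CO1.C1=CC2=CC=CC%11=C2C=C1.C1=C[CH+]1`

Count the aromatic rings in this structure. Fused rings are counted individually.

4

The SMILES encodes a six-membered saturated ring of five carbons and one oxygen; a five-membered ring of four carbons and one oxygen, with two C=C double bonds; two fused six-membered carbon rings, each with three alternating C=C double bonds; a three-membered all-carbon ring bearing a positive charge on one carbon, with one C=C double bond.
The 6-membered ring with one oxygen has only sp³ atoms, so it is not fully conjugated — not aromatic (tetrahydropyran).
The 5-membered ring with one oxygen is fully conjugated (every ring atom contributes a p orbital); 2 ring double bonds (4 π electrons) plus a heteroatom lone pair (2) give 6 π electrons. Since 6 = 4n+2 (n=1), it is aromatic (furan).
The fused 6/6-membered bicyclic is a single π system with 10 sp² atoms and 10 π electrons from ring double bonds. 10 = 4(2)+2, so the system is aromatic and both rings count as aromatic (naphthalene).
The 3-membered ring is planar and fully conjugated; 1 ring double bond (2 π electrons) plus the carbocation's empty p orbital (0, but keeps the ring conjugated) give 2 π electrons. Since 2 = 4n+2 (n=0), it is aromatic (cyclopropenyl cation).
4 of the 5 rings are aromatic. Total: 4.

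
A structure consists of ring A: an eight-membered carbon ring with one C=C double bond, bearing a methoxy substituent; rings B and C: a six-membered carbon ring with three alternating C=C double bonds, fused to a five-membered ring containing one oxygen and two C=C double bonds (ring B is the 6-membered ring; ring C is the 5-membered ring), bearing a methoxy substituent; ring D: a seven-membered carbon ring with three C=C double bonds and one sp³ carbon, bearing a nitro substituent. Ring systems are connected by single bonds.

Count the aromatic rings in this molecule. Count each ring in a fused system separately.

2

Ring A has six sp³ carbons, so it is not fully conjugated — not aromatic (cyclooctene).
Rings B and C form a fused bicyclic system (with one oxygen) with 9 sp² atoms and 10 π electrons from ring double bonds plus a heteroatom lone pair. 10 = 4(2)+2, so the system is aromatic and both rings count as aromatic (benzofuran).
Ring D has one sp³ carbon, so it is not fully conjugated — not aromatic (cycloheptatriene).
Aromatic: B, C. Total: 2.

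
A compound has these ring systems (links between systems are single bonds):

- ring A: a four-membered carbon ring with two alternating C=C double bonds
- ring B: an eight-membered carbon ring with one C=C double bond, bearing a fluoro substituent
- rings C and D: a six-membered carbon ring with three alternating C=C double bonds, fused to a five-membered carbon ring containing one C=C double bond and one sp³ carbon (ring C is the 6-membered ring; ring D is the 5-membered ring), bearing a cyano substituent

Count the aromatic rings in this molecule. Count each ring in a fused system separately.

1

Ring A has only sp² ring atoms; a planar conformation would have a fully conjugated π system of 4 electrons. But 4 = 4(1), which is 4n not 4n+2, so ring A is not aromatic (cyclobutadiene) — cyclobutadiene is antiaromatic and distorts to a rectangle.
Ring B has six sp³ carbons, so it is not fully conjugated — not aromatic (cyclooctene).
Ring C has a continuous p-orbital overlap around the ring; 3 ring double bonds give 6 π electrons. 6 = 4(1)+2, so ring C is aromatic (benzene ring).
Ring D has one sp³ carbon, so it is not fully conjugated — not aromatic (cyclopentene ring).
Aromatic: C. Total: 1.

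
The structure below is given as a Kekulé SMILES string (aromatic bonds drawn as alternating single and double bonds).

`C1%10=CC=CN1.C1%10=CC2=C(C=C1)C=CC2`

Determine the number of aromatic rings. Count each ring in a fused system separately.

The SMILES encodes a five-membered ring of four carbons and one nitrogen bearing a hydrogen, with two C=C double bonds; a six-membered carbon ring with three alternating C=C double bonds, fused to a five-membered carbon ring containing one C=C double bond and one sp³ carbon.
The 5-membered ring with one N–H is fully conjugated (every ring atom contributes a p orbital); 2 ring double bonds (4 π electrons) plus a heteroatom lone pair (2) give 6 π electrons. That satisfies 4n+2 with n=1, so it is aromatic (pyrrole).
The 6-membered ring has a continuous p-orbital overlap around the ring; 3 ring double bonds give 6 π electrons. That satisfies 4n+2 with n=1, so it is aromatic (benzene ring).
The 5-membered ring has one sp³ carbon, so it is not fully conjugated — not aromatic (cyclopentene ring).
2 of the 3 rings are aromatic. Total: 2.

2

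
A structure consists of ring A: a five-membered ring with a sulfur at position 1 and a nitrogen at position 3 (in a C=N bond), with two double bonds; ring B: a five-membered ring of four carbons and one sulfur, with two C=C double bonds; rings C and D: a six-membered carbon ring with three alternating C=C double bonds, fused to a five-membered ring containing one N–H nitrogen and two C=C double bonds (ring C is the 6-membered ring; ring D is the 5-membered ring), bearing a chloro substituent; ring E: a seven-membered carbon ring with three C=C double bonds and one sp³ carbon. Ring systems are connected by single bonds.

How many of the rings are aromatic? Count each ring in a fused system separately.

4

Ring A is fully conjugated (every ring atom contributes a p orbital); 2 ring double bonds (4 π electrons) plus a heteroatom lone pair (2) give 6 π electrons. Since 6 = 4n+2 (n=1), ring A is aromatic (thiazole).
Ring B is planar and fully conjugated; 2 ring double bonds (4 π electrons) plus a heteroatom lone pair (2) give 6 π electrons. Since 6 = 4n+2 (n=1), ring B is aromatic (thiophene).
Rings C and D form a fused bicyclic system (with one N–H) with 9 sp² atoms and 10 π electrons from ring double bonds plus a heteroatom lone pair. 10 = 4(2)+2, so the system is aromatic and both rings count as aromatic (indole).
Ring E has one sp³ carbon, so it is not fully conjugated — not aromatic (cycloheptatriene).
Aromatic: A, B, C, D. Total: 4.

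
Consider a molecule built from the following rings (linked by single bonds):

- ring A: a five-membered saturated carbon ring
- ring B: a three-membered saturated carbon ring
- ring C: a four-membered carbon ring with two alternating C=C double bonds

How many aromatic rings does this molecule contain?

0

Ring A has only sp³ atoms, so it is not fully conjugated — not aromatic (cyclopentane).
Ring B has only sp³ atoms, so it is not fully conjugated — not aromatic (cyclopropane).
Ring C has only sp² ring atoms; a planar conformation would have a fully conjugated π system of 4 electrons. But 4 = 4(1), which is 4n not 4n+2, so ring C is not aromatic (cyclobutadiene) — cyclobutadiene is antiaromatic and distorts to a rectangle.
No ring is aromatic. Total: 0.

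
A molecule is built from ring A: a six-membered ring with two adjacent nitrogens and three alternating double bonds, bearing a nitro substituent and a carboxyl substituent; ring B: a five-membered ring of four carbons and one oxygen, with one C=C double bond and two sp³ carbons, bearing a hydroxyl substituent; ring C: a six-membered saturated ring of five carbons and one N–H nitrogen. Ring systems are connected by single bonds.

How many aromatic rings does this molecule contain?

Ring A has a continuous p-orbital overlap around the ring; 3 ring double bonds give 6 π electrons. That satisfies 4n+2 with n=1, so ring A is aromatic (pyridazine).
Ring B has two sp³ carbons, so it is not fully conjugated — not aromatic (2,3-dihydrofuran).
Ring C has only sp³ atoms, so it is not fully conjugated — not aromatic (piperidine).
Aromatic: A. Total: 1.

1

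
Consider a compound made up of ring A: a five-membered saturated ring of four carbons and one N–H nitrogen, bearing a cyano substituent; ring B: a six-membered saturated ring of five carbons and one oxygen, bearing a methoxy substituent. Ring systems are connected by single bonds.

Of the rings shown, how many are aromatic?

0

Ring A has only sp³ atoms, so it is not fully conjugated — not aromatic (pyrrolidine).
Ring B has only sp³ atoms, so it is not fully conjugated — not aromatic (tetrahydropyran).
No ring is aromatic. Total: 0.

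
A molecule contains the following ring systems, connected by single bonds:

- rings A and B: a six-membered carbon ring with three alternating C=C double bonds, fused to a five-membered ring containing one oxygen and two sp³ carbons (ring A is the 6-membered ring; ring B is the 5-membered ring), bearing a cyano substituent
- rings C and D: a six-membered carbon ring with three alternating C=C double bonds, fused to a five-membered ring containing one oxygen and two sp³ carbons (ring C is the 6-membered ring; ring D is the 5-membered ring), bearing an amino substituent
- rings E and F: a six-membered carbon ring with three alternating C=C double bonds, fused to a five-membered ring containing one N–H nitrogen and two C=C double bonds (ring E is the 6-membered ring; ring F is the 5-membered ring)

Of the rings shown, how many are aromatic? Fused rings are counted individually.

4

Ring A is fully conjugated (every ring atom contributes a p orbital); 3 ring double bonds give 6 π electrons. Since 6 = 4n+2 (n=1), ring A is aromatic (benzene ring).
Ring B has two sp³ carbons, so it is not fully conjugated — not aromatic (oxolane ring).
Ring C is planar and fully conjugated; 3 ring double bonds give 6 π electrons. 6 = 4(1)+2, so ring C is aromatic (benzene ring).
Ring D has two sp³ carbons, so it is not fully conjugated — not aromatic (oxolane ring).
Rings E and F form a fused bicyclic system (with one N–H) with 9 sp² atoms and 10 π electrons from ring double bonds plus a heteroatom lone pair. 10 = 4(2)+2, so the system is aromatic and both rings count as aromatic (indole).
Aromatic: A, C, E, F. Total: 4.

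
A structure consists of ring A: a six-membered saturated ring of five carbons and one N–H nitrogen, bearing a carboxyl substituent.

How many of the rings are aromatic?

Ring A has only sp³ atoms, so it is not fully conjugated — not aromatic (piperidine).

0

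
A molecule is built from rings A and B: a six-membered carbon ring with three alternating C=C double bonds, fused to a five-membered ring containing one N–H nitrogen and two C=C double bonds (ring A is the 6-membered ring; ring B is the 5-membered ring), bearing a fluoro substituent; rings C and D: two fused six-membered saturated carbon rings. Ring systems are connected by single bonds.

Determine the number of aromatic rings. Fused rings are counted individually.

Rings A and B form a fused bicyclic system (with one N–H) with 9 sp² atoms and 10 π electrons from ring double bonds plus a heteroatom lone pair. 10 = 4(2)+2, so the system is aromatic and both rings count as aromatic (indole).
Ring C has only sp³ atoms, so it is not fully conjugated — not aromatic (cyclohexane ring).
Ring D has only sp³ atoms, so it is not fully conjugated — not aromatic (cyclohexane ring).
Aromatic: A, B. Total: 2.

2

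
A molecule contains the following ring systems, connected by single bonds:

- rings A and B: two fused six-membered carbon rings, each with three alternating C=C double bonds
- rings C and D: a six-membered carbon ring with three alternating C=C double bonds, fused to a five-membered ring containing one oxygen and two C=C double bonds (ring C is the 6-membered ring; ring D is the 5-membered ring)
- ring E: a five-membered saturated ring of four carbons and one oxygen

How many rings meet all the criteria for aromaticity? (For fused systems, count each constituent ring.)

4

Rings A and B form a fused bicyclic system with 10 sp² atoms and 10 π electrons from ring double bonds. 10 = 4(2)+2, so the system is aromatic and both rings count as aromatic (naphthalene).
Rings C and D form a fused bicyclic system (with one oxygen) with 9 sp² atoms and 10 π electrons from ring double bonds plus a heteroatom lone pair. 10 = 4(2)+2, so the system is aromatic and both rings count as aromatic (benzofuran).
Ring E has only sp³ atoms, so it is not fully conjugated — not aromatic (tetrahydrofuran).
Aromatic: A, B, C, D. Total: 4.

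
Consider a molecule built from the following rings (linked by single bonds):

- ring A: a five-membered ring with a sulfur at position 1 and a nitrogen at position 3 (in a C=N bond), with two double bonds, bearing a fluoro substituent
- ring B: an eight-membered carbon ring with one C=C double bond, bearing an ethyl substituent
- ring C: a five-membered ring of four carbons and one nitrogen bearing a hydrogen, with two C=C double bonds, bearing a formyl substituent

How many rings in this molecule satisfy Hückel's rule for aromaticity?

2

Ring A is planar and fully conjugated; 2 ring double bonds (4 π electrons) plus a heteroatom lone pair (2) give 6 π electrons. That satisfies 4n+2 with n=1, so ring A is aromatic (thiazole).
Ring B has six sp³ carbons, so it is not fully conjugated — not aromatic (cyclooctene).
Ring C is planar and fully conjugated; 2 ring double bonds (4 π electrons) plus a heteroatom lone pair (2) give 6 π electrons. That satisfies 4n+2 with n=1, so ring C is aromatic (pyrrole).
Aromatic: A, C. Total: 2.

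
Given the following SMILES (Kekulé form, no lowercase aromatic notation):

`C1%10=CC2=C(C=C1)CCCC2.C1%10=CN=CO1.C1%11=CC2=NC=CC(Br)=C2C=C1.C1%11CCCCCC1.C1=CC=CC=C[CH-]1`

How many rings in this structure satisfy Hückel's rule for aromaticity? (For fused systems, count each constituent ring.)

4

The SMILES encodes a six-membered carbon ring with three alternating C=C double bonds, fused to a saturated six-membered carbon ring; a five-membered ring with an oxygen at position 1 and a nitrogen at position 3 (in a C=N bond), with two double bonds; two fused six-membered rings, each with three alternating double bonds; one ring is all carbon and the other has one ring nitrogen; a seven-membered saturated carbon ring; a seven-membered all-carbon ring bearing a negative charge on one carbon, with three C=C double bonds.
The 6-membered ring is fully conjugated (every ring atom contributes a p orbital); 3 ring double bonds give 6 π electrons. That satisfies 4n+2 with n=1, so it is aromatic (benzene ring).
The second 6-membered ring has four sp³ carbons, so it is not fully conjugated — not aromatic (cyclohexane ring).
The 5-membered ring with one oxygen and one =N– has a continuous p-orbital overlap around the ring; 2 ring double bonds (4 π electrons) plus a heteroatom lone pair (2) give 6 π electrons. 6 = 4(1)+2, so it is aromatic (oxazole).
The fused 6/6-membered bicyclic (with one nitrogen) is a single π system with 10 sp² atoms and 10 π electrons from ring double bonds. 10 = 4(2)+2, so the system is aromatic and both rings count as aromatic (quinoline).
The 7-membered ring has only sp³ atoms, so it is not fully conjugated — not aromatic (cycloheptane).
The second 7-membered ring has only sp² ring atoms; a planar conformation would have a fully conjugated π system of 8 electrons. But 8 = 4(2), which is 4n not 4n+2, so it is not aromatic (cycloheptatrienyl anion).
4 of the 7 rings are aromatic. Total: 4.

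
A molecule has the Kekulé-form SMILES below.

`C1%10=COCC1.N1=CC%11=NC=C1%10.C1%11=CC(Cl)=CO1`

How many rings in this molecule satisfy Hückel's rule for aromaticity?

The SMILES encodes a five-membered ring of four carbons and one oxygen, with one C=C double bond and two sp³ carbons; a six-membered ring with nitrogens at positions 1 and 4 and three alternating double bonds; a five-membered ring of four carbons and one oxygen, with two C=C double bonds.
The 5-membered ring with one oxygen has two sp³ carbons, so it is not fully conjugated — not aromatic (2,3-dihydrofuran).
The 6-membered ring with two nitrogens (1,4) is fully conjugated (every ring atom contributes a p orbital); 3 ring double bonds give 6 π electrons. Since 6 = 4n+2 (n=1), it is aromatic (pyrazine).
The second 5-membered ring with one oxygen is planar and fully conjugated; 2 ring double bonds (4 π electrons) plus a heteroatom lone pair (2) give 6 π electrons. Since 6 = 4n+2 (n=1), it is aromatic (furan).
2 of the 3 rings are aromatic. Total: 2.

2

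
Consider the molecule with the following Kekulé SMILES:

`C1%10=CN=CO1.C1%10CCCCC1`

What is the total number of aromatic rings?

1

The SMILES encodes a five-membered ring with an oxygen at position 1 and a nitrogen at position 3 (in a C=N bond), with two double bonds; a six-membered saturated carbon ring.
The 5-membered ring with one oxygen and one =N– has a continuous p-orbital overlap around the ring; 2 ring double bonds (4 π electrons) plus a heteroatom lone pair (2) give 6 π electrons. 6 = 4(1)+2, so it is aromatic (oxazole).
The 6-membered ring has only sp³ atoms, so it is not fully conjugated — not aromatic (cyclohexane).
1 of the 2 rings is aromatic. Total: 1.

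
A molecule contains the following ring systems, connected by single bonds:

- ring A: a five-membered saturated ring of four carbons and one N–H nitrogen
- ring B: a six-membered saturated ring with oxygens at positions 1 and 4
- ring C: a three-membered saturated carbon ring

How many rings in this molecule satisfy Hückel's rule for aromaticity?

Ring A has only sp³ atoms, so it is not fully conjugated — not aromatic (pyrrolidine).
Ring B has only sp³ atoms, so it is not fully conjugated — not aromatic (1,4-dioxane).
Ring C has only sp³ atoms, so it is not fully conjugated — not aromatic (cyclopropane).
No ring is aromatic. Total: 0.

0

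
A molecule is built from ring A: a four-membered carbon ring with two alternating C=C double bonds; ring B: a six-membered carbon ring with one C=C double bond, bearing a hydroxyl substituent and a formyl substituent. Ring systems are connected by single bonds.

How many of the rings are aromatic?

Ring A has only sp² ring atoms; a planar conformation would have a fully conjugated π system of 4 electrons. But 4 = 4(1), which is 4n not 4n+2, so ring A is not aromatic (cyclobutadiene) — cyclobutadiene is antiaromatic and distorts to a rectangle.
Ring B has four sp³ carbons, so it is not fully conjugated — not aromatic (cyclohexene).
No ring is aromatic. Total: 0.

0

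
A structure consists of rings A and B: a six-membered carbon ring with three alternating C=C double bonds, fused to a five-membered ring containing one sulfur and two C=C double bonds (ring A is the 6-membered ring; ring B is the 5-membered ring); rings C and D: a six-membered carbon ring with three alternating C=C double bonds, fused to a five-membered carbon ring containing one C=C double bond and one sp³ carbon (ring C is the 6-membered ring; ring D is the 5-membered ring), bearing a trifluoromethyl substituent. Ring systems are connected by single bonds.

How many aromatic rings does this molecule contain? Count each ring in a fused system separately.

Rings A and B form a fused bicyclic system (with one sulfur) with 9 sp² atoms and 10 π electrons from ring double bonds plus a heteroatom lone pair. 10 = 4(2)+2, so the system is aromatic and both rings count as aromatic (benzothiophene).
Ring C has a continuous p-orbital overlap around the ring; 3 ring double bonds give 6 π electrons. That satisfies 4n+2 with n=1, so ring C is aromatic (benzene ring).
Ring D has one sp³ carbon, so it is not fully conjugated — not aromatic (cyclopentene ring).
Aromatic: A, B, C. Total: 3.

3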